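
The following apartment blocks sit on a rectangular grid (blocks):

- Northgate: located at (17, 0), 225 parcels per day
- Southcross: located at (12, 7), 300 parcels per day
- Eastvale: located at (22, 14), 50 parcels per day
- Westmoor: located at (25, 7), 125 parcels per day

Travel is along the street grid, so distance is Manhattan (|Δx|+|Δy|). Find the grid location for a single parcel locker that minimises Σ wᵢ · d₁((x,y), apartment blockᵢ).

Manhattan distance separates: Σwᵢ(|x−xᵢ|+|y−yᵢ|) = Σwᵢ|x−xᵢ| + Σwᵢ|y−yᵢ|, so x and y are optimised independently as 1-D weighted medians.
Total weight W = 700; half = 350.
x-coordinate, sorted with cumulative weight:
  x=12 (Southcross, w=300) cum 300
  x=17 (Northgate, w=225) cum 525  ← median
  x=22 (Eastvale, w=50) cum 575
  x=25 (Westmoor, w=125) cum 700
⇒ x* = 17
y-coordinate, sorted with cumulative weight:
  y=0 (Northgate, w=225) cum 225
  y=7 (Southcross, w=300) cum 525  ← median
  y=7 (Westmoor, w=125) cum 650
  y=14 (Eastvale, w=50) cum 700
⇒ y* = 7

(17, 7)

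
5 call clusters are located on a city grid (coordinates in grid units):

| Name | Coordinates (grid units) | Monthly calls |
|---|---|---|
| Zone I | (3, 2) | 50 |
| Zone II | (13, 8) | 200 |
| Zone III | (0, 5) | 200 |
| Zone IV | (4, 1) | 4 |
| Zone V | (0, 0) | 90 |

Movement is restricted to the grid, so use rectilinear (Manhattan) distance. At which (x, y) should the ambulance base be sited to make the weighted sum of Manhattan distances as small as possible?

Manhattan distance separates: Σwᵢ(|x−xᵢ|+|y−yᵢ|) = Σwᵢ|x−xᵢ| + Σwᵢ|y−yᵢ|, so x and y are optimised independently as 1-D weighted medians.
Total weight W = 544; half = 272.
x-coordinate, sorted with cumulative weight:
  x=0 (Zone III, w=200) cum 200
  x=0 (Zone V, w=90) cum 290  ← median
  x=3 (Zone I, w=50) cum 340
  x=4 (Zone IV, w=4) cum 344
  x=13 (Zone II, w=200) cum 544
⇒ x* = 0
y-coordinate, sorted with cumulative weight:
  y=0 (Zone V, w=90) cum 90
  y=1 (Zone IV, w=4) cum 94
  y=2 (Zone I, w=50) cum 144
  y=5 (Zone III, w=200) cum 344  ← median
  y=8 (Zone II, w=200) cum 544
⇒ y* = 5

(0, 5)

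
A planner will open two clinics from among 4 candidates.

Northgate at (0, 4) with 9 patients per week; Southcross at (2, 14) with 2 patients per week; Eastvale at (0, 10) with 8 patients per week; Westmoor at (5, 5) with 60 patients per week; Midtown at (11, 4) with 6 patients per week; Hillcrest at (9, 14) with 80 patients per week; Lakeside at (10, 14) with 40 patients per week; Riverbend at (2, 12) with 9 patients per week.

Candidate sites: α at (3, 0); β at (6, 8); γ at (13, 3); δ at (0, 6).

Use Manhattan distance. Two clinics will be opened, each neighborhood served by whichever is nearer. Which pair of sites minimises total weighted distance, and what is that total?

Evaluate every pair (each demand assigned to the nearer of the two):
  {β, δ}: total = 1556
  {β, γ}: total = 1624
  {α, β}: total = 1633
  {γ, δ}: total = 2280
  {α, γ}: total = 2512
  {α, δ}: total = 2654
Best pair: {β, δ} with total 1556.

{β, δ}, total 1556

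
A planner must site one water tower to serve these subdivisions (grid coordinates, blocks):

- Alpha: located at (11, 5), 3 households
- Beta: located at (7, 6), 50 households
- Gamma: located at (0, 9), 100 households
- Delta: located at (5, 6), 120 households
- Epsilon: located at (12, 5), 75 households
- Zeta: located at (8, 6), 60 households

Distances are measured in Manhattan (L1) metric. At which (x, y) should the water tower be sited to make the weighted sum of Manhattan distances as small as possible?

(5, 6)

Manhattan distance separates: Σwᵢ(|x−xᵢ|+|y−yᵢ|) = Σwᵢ|x−xᵢ| + Σwᵢ|y−yᵢ|, so x and y are optimised independently as 1-D weighted medians.
Total weight W = 408; half = 204.
x-coordinate, sorted with cumulative weight:
  x=0 (Gamma, w=100) cum 100
  x=5 (Delta, w=120) cum 220  ← median
  x=7 (Beta, w=50) cum 270
  x=8 (Zeta, w=60) cum 330
  x=11 (Alpha, w=3) cum 333
  x=12 (Epsilon, w=75) cum 408
⇒ x* = 5
y-coordinate, sorted with cumulative weight:
  y=5 (Alpha, w=3) cum 3
  y=5 (Epsilon, w=75) cum 78
  y=6 (Beta, w=50) cum 128
  y=6 (Delta, w=120) cum 248  ← median
  y=6 (Zeta, w=60) cum 308
  y=9 (Gamma, w=100) cum 408
⇒ y* = 6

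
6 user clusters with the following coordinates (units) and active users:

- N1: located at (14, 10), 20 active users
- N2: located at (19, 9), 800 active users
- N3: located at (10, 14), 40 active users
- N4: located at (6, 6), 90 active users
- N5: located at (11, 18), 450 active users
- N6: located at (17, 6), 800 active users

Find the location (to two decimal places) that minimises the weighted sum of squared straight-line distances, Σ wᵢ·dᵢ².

(15.90, 9.73)

The minimiser of Σwᵢ‖p−pᵢ‖² is the weighted centroid p* = (Σwᵢpᵢ)/(Σwᵢ).
Σwᵢ = 2200.
Σwᵢxᵢ = 20·14 + 800·19 + 40·10 + 90·6 + 450·11 + 800·17 = 34970.
Σwᵢyᵢ = 20·10 + 800·9 + 40·14 + 90·6 + 450·18 + 800·6 = 21400.
x* = 34970/2200 = 15.90, y* = 21400/2200 = 9.73.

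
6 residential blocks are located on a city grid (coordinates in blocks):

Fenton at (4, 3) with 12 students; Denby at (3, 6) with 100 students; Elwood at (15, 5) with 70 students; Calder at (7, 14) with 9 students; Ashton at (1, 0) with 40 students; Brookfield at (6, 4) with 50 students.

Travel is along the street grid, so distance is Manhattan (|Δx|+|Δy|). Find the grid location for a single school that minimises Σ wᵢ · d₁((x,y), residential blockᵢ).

Manhattan distance separates: Σwᵢ(|x−xᵢ|+|y−yᵢ|) = Σwᵢ|x−xᵢ| + Σwᵢ|y−yᵢ|, so x and y are optimised independently as 1-D weighted medians.
Total weight W = 281; half = 140.5.
x-coordinate, sorted with cumulative weight:
  x=1 (Ashton, w=40) cum 40
  x=3 (Denby, w=100) cum 140
  x=4 (Fenton, w=12) cum 152  ← median
  x=6 (Brookfield, w=50) cum 202
  x=7 (Calder, w=9) cum 211
  x=15 (Elwood, w=70) cum 281
⇒ x* = 4
y-coordinate, sorted with cumulative weight:
  y=0 (Ashton, w=40) cum 40
  y=3 (Fenton, w=12) cum 52
  y=4 (Brookfield, w=50) cum 102
  y=5 (Elwood, w=70) cum 172  ← median
  y=6 (Denby, w=100) cum 272
  y=14 (Calder, w=9) cum 281
⇒ y* = 5

(4, 5)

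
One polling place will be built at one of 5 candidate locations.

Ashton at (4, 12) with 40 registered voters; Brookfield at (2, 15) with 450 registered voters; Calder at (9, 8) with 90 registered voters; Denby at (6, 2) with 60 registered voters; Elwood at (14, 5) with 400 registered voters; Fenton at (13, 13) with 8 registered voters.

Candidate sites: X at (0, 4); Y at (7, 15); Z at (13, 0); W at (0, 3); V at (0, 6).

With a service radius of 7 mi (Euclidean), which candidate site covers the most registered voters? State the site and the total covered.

Coverage radius r = 7 mi; a point is covered iff (Δx)²+(Δy)² ≤ 7² = 49.
  X (0, 4): covers {Denby} → 60
  Y (7, 15): covers {Ashton, Brookfield, Fenton} → 498
  Z (13, 0): covers {Elwood} → 400
  W (0, 3): covers {Denby} → 60
  V (0, 6): covers {none} → 0
Maximum coverage at Y: 498 registered voters.

Y, covering 498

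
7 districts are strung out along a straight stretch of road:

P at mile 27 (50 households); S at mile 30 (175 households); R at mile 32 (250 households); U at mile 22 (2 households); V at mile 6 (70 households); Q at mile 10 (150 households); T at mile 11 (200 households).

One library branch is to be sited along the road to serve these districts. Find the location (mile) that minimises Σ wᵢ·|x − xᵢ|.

For a sum of weighted absolute distances on a line, the optimum is the weighted median (not the mean). Total weight W = 897; half-weight = 448.5.
Sort by position and accumulate weight:
  mile 6 (V, w=70) → cum 70
  mile 10 (Q, w=150) → cum 220
  mile 11 (T, w=200) → cum 420
  mile 22 (U, w=2) → cum 422
  mile 27 (P, w=50) → cum 472  ≥ 448.5 → median here
  mile 30 (S, w=175) → cum 647
  mile 32 (R, w=250) → cum 897
Optimal location: mile 27.

x = 27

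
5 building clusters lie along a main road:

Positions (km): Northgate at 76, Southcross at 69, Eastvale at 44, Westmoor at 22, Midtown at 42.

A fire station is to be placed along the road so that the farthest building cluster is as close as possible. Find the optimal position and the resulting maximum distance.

location 49, max distance 27

The 1-center on a line is the midpoint of the two extreme points: leftmost at 22, rightmost at 76.
Optimal location = (22 + 76)/2 = 49; maximum distance = (76 − 22)/2 = 27.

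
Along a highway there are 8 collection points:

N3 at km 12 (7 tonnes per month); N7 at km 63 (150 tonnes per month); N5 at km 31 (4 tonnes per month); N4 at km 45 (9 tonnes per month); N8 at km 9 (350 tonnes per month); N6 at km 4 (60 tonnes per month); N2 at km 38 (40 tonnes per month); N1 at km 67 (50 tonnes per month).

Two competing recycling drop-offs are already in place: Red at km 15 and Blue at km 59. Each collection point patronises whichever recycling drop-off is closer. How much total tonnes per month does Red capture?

The indifferent point is the midpoint (15+59)/2 = 37; collection points left of it (closer to Red at 15) go to Red, those right go to Blue.
  N6 at 4 (w=60) → Red
  N8 at 9 (w=350) → Red
  N3 at 12 (w=7) → Red
  N5 at 31 (w=4) → Red
  N2 at 38 (w=40) → Blue
  N4 at 45 (w=9) → Blue
  N7 at 63 (w=150) → Blue
  N1 at 67 (w=50) → Blue
Red captures 421; Blue captures 249.

421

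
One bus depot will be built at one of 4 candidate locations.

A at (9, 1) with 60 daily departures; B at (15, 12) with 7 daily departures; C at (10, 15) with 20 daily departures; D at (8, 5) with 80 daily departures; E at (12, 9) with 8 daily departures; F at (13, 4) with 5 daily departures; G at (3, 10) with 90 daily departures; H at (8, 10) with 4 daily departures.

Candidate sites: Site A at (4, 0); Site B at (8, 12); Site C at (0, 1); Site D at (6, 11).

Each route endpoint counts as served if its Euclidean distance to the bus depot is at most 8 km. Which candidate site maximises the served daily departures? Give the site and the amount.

Site B, covering 209

Coverage radius r = 8 km; a point is covered iff (Δx)²+(Δy)² ≤ 8² = 64.
  Site A (4, 0): covers {A, D} → 140
  Site B (8, 12): covers {B, C, D, E, G, H} → 209
  Site C (0, 1): covers {none} → 0
  Site D (6, 11): covers {C, D, E, G, H} → 202
Maximum coverage at Site B: 209 daily departures.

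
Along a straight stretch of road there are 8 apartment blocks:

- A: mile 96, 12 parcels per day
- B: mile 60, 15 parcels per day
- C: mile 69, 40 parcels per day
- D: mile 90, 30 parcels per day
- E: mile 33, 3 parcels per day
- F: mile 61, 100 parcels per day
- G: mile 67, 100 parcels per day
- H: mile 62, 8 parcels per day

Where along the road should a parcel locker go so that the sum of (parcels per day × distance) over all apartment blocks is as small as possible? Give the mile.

x = 67

For a sum of weighted absolute distances on a line, the optimum is the weighted median (not the mean). Total weight W = 308; half-weight = 154.
Sort by position and accumulate weight:
  mile 33 (E, w=3) → cum 3
  mile 60 (B, w=15) → cum 18
  mile 61 (F, w=100) → cum 118
  mile 62 (H, w=8) → cum 126
  mile 67 (G, w=100) → cum 226  ≥ 154 → median here
  mile 69 (C, w=40) → cum 266
  mile 90 (D, w=30) → cum 296
  mile 96 (A, w=12) → cum 308
Optimal location: mile 67.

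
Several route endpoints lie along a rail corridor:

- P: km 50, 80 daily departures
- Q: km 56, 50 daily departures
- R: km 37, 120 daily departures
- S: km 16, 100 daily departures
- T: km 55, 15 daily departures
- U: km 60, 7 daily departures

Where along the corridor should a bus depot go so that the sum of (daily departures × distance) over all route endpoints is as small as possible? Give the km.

For a sum of weighted absolute distances on a line, the optimum is the weighted median (not the mean). Total weight W = 372; half-weight = 186.
Sort by position and accumulate weight:
  km 16 (S, w=100) → cum 100
  km 37 (R, w=120) → cum 220  ≥ 186 → median here
  km 50 (P, w=80) → cum 300
  km 55 (T, w=15) → cum 315
  km 56 (Q, w=50) → cum 365
  km 60 (U, w=7) → cum 372
Optimal location: km 37.

x = 37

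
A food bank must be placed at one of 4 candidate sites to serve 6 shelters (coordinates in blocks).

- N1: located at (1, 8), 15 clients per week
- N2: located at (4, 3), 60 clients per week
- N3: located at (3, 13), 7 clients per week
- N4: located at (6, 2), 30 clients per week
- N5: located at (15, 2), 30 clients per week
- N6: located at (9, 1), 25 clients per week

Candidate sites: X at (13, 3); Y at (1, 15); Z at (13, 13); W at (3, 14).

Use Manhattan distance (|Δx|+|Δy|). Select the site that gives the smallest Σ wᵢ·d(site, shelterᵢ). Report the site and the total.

X, total 1415 blocks

Total weighted distance at each candidate:
  X (13, 3): total = 1415
  Y (1, 15): total = 2933
  Z (13, 13): total = 2795
  W (3, 14): total = 2492
Minimum is at X with total 1415 blocks.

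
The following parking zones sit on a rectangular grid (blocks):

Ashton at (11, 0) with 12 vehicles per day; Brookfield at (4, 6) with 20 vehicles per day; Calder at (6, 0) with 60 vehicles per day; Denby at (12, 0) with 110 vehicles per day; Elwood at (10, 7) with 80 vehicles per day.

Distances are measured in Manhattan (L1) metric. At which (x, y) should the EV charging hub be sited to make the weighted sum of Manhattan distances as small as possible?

Manhattan distance separates: Σwᵢ(|x−xᵢ|+|y−yᵢ|) = Σwᵢ|x−xᵢ| + Σwᵢ|y−yᵢ|, so x and y are optimised independently as 1-D weighted medians.
Total weight W = 282; half = 141.
x-coordinate, sorted with cumulative weight:
  x=4 (Brookfield, w=20) cum 20
  x=6 (Calder, w=60) cum 80
  x=10 (Elwood, w=80) cum 160  ← median
  x=11 (Ashton, w=12) cum 172
  x=12 (Denby, w=110) cum 282
⇒ x* = 10
y-coordinate, sorted with cumulative weight:
  y=0 (Ashton, w=12) cum 12
  y=0 (Calder, w=60) cum 72
  y=0 (Denby, w=110) cum 182  ← median
  y=6 (Brookfield, w=20) cum 202
  y=7 (Elwood, w=80) cum 282
⇒ y* = 0

(10, 0)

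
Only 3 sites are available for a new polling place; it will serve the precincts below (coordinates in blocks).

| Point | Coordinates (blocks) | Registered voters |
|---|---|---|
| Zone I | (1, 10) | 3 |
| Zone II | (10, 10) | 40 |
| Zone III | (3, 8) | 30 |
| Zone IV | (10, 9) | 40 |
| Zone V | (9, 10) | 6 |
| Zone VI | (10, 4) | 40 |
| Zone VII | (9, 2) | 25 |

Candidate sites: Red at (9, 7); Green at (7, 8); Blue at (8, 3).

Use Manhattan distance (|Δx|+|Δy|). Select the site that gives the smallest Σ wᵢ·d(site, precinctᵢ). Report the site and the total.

Red, total 826 blocks

Total weighted distance at each candidate:
  Red (9, 7): total = 826
  Green (7, 8): total = 1008
  Blue (8, 3): total = 1240
Minimum is at Red with total 826 blocks.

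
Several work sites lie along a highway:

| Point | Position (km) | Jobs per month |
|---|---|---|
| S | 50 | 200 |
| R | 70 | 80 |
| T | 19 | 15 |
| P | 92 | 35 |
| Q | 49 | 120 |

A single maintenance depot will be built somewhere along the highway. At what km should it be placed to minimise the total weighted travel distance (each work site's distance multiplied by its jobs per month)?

x = 50

For a sum of weighted absolute distances on a line, the optimum is the weighted median (not the mean). Total weight W = 450; half-weight = 225.
Sort by position and accumulate weight:
  km 19 (T, w=15) → cum 15
  km 49 (Q, w=120) → cum 135
  km 50 (S, w=200) → cum 335  ≥ 225 → median here
  km 70 (R, w=80) → cum 415
  km 92 (P, w=35) → cum 450
Optimal location: km 50.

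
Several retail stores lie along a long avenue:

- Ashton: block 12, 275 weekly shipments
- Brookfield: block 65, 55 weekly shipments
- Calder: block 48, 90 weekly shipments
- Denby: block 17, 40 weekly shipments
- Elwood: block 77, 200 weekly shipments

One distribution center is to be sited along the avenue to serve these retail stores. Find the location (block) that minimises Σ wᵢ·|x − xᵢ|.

x = 48

For a sum of weighted absolute distances on a line, the optimum is the weighted median (not the mean). Total weight W = 660; half-weight = 330.
Sort by position and accumulate weight:
  block 12 (Ashton, w=275) → cum 275
  block 17 (Denby, w=40) → cum 315
  block 48 (Calder, w=90) → cum 405  ≥ 330 → median here
  block 65 (Brookfield, w=55) → cum 460
  block 77 (Elwood, w=200) → cum 660
Optimal location: block 48.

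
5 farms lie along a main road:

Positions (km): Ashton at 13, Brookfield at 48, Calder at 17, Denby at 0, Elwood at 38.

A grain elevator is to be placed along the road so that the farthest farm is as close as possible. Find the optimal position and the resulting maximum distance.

location 24, max distance 24

The 1-center on a line is the midpoint of the two extreme points: leftmost at 0, rightmost at 48.
Optimal location = (0 + 48)/2 = 24; maximum distance = (48 − 0)/2 = 24.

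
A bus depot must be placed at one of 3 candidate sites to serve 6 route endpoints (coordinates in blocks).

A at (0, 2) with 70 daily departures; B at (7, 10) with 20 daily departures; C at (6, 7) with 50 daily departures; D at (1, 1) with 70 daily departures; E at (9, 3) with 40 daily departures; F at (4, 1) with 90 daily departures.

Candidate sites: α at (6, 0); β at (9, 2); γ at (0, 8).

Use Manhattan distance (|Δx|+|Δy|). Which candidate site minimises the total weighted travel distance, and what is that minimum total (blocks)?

α, total 2060 blocks

Total weighted distance at each candidate:
  α (6, 0): total = 2060
  β (9, 2): total = 2440
  γ (0, 8): total = 3060
Minimum is at α with total 2060 blocks.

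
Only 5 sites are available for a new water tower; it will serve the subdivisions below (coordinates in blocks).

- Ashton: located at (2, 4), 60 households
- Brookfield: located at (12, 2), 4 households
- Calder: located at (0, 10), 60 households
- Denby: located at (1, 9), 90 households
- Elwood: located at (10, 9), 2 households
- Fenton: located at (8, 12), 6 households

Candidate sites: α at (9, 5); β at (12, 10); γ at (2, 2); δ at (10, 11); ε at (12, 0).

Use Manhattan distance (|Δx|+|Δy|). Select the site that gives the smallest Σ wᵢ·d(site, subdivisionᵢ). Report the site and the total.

Total weighted distance at each candidate:
  α (9, 5): total = 2482
  β (12, 10): total = 2834
  γ (2, 2): total = 1606
  δ (10, 11): total = 2616
  ε (12, 0): total = 4086
Minimum is at γ with total 1606 blocks.

γ, total 1606 blocks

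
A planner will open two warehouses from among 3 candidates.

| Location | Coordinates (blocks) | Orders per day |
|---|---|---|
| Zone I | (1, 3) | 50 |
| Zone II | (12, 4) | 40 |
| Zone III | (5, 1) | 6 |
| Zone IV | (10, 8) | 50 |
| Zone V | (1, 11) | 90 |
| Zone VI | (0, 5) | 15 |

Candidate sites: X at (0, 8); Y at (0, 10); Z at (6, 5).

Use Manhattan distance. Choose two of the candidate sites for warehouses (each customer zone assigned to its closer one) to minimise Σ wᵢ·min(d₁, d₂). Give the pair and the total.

Evaluate every pair (each demand assigned to the nearer of the two):
  {Y, Z}: total = 1265
  {X, Z}: total = 1365
  {X, Y}: total = 1737
Best pair: {Y, Z} with total 1265.

{Y, Z}, total 1265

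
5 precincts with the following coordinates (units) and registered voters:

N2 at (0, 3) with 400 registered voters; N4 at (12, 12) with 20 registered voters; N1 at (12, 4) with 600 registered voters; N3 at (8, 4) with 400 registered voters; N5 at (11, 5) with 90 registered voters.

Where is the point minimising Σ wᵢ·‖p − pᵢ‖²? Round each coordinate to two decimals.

The minimiser of Σwᵢ‖p−pᵢ‖² is the weighted centroid p* = (Σwᵢpᵢ)/(Σwᵢ).
Σwᵢ = 1510.
Σwᵢxᵢ = 400·0 + 20·12 + 600·12 + 400·8 + 90·11 = 11630.
Σwᵢyᵢ = 400·3 + 20·12 + 600·4 + 400·4 + 90·5 = 5890.
x* = 11630/1510 = 7.70, y* = 5890/1510 = 3.90.

(7.70, 3.90)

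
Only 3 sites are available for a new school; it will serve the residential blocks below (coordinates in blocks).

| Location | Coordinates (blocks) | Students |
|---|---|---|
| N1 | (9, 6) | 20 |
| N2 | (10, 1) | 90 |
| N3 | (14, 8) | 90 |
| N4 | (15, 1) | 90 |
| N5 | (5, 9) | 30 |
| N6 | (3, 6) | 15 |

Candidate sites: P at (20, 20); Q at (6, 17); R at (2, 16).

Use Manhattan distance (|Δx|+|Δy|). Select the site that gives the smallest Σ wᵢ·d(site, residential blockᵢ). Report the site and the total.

Total weighted distance at each candidate:
  P (20, 20): total = 8135
  Q (6, 17): total = 6340
  R (2, 16): total = 7195
Minimum is at Q with total 6340 blocks.

Q, total 6340 blocks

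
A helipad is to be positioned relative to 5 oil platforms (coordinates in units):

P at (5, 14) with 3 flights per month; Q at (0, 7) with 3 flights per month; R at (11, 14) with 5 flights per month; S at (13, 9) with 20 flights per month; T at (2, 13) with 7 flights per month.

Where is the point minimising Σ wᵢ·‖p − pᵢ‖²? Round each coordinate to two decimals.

(9.05, 10.63)

The minimiser of Σwᵢ‖p−pᵢ‖² is the weighted centroid p* = (Σwᵢpᵢ)/(Σwᵢ).
Σwᵢ = 38.
Σwᵢxᵢ = 3·5 + 3·0 + 5·11 + 20·13 + 7·2 = 344.
Σwᵢyᵢ = 3·14 + 3·7 + 5·14 + 20·9 + 7·13 = 404.
x* = 344/38 = 9.05, y* = 404/38 = 10.63.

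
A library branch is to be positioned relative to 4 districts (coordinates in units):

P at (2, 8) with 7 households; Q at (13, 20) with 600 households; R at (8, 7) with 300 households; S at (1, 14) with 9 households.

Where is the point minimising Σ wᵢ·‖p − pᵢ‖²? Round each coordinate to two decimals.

(11.16, 15.59)

The minimiser of Σwᵢ‖p−pᵢ‖² is the weighted centroid p* = (Σwᵢpᵢ)/(Σwᵢ).
Σwᵢ = 916.
Σwᵢxᵢ = 7·2 + 600·13 + 300·8 + 9·1 = 10223.
Σwᵢyᵢ = 7·8 + 600·20 + 300·7 + 9·14 = 14282.
x* = 10223/916 = 11.16, y* = 14282/916 = 15.59.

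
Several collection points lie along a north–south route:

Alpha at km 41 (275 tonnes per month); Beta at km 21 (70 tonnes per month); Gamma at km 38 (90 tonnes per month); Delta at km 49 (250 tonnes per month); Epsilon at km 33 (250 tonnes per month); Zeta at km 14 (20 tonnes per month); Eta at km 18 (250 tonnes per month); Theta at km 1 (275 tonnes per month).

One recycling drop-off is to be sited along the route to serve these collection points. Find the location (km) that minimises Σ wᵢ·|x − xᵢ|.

For a sum of weighted absolute distances on a line, the optimum is the weighted median (not the mean). Total weight W = 1480; half-weight = 740.
Sort by position and accumulate weight:
  km 1 (Theta, w=275) → cum 275
  km 14 (Zeta, w=20) → cum 295
  km 18 (Eta, w=250) → cum 545
  km 21 (Beta, w=70) → cum 615
  km 33 (Epsilon, w=250) → cum 865  ≥ 740 → median here
  km 38 (Gamma, w=90) → cum 955
  km 41 (Alpha, w=275) → cum 1230
  km 49 (Delta, w=250) → cum 1480
Optimal location: km 33.

x = 33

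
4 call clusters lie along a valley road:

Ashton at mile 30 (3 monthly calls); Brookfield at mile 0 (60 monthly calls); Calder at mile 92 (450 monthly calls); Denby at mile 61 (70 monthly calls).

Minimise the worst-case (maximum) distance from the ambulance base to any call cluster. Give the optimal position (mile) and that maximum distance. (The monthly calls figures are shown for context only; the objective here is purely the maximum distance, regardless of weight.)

The 1-center on a line is the midpoint of the two extreme points: leftmost at 0, rightmost at 92.
Optimal location = (0 + 92)/2 = 46; maximum distance = (92 − 0)/2 = 46.

location 46, max distance 46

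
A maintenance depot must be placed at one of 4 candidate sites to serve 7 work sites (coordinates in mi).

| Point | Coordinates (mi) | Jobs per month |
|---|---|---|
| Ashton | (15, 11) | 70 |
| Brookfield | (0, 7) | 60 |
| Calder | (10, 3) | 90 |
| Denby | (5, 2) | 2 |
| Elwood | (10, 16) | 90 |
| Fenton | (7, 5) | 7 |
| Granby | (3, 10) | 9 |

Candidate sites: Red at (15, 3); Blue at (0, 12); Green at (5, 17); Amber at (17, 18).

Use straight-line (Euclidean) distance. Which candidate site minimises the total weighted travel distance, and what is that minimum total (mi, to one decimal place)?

Red, total 3397.9 mi

Total weighted distance at each candidate:
  Red (15, 3): total = 3397.9
  Blue (0, 12): total = 3656.6
  Green (5, 17): total = 3464.7
  Amber (17, 18): total = 4169.4
Minimum is at Red with total 3397.9 mi.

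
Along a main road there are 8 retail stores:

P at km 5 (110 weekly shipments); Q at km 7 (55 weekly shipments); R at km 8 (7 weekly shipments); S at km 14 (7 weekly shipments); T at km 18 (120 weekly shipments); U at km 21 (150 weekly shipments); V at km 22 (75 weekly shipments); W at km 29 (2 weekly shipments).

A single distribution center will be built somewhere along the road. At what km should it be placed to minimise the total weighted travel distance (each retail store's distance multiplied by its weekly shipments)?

For a sum of weighted absolute distances on a line, the optimum is the weighted median (not the mean). Total weight W = 526; half-weight = 263.
Sort by position and accumulate weight:
  km 5 (P, w=110) → cum 110
  km 7 (Q, w=55) → cum 165
  km 8 (R, w=7) → cum 172
  km 14 (S, w=7) → cum 179
  km 18 (T, w=120) → cum 299  ≥ 263 → median here
  km 21 (U, w=150) → cum 449
  km 22 (V, w=75) → cum 524
  km 29 (W, w=2) → cum 526
Optimal location: km 18.

x = 18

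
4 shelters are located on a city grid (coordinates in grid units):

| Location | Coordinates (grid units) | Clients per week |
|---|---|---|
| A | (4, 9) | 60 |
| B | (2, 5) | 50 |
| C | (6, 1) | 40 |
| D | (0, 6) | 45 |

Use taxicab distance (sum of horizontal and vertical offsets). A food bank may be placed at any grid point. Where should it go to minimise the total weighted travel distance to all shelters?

(4, 6)

Manhattan distance separates: Σwᵢ(|x−xᵢ|+|y−yᵢ|) = Σwᵢ|x−xᵢ| + Σwᵢ|y−yᵢ|, so x and y are optimised independently as 1-D weighted medians.
Total weight W = 195; half = 97.5.
x-coordinate, sorted with cumulative weight:
  x=0 (D, w=45) cum 45
  x=2 (B, w=50) cum 95
  x=4 (A, w=60) cum 155  ← median
  x=6 (C, w=40) cum 195
⇒ x* = 4
y-coordinate, sorted with cumulative weight:
  y=1 (C, w=40) cum 40
  y=5 (B, w=50) cum 90
  y=6 (D, w=45) cum 135  ← median
  y=9 (A, w=60) cum 195
⇒ y* = 6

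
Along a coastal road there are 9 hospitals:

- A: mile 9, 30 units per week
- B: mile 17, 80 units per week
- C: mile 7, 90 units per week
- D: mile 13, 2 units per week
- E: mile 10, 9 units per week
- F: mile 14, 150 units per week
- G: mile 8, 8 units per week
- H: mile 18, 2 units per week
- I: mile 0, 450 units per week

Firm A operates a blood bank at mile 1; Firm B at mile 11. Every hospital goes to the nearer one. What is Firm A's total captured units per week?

450

The indifferent point is the midpoint (1+11)/2 = 6; hospitals left of it (closer to Firm A at 1) go to Firm A, those right go to Firm B.
  I at 0 (w=450) → Firm A
  C at 7 (w=90) → Firm B
  G at 8 (w=8) → Firm B
  A at 9 (w=30) → Firm B
  E at 10 (w=9) → Firm B
  D at 13 (w=2) → Firm B
  F at 14 (w=150) → Firm B
  B at 17 (w=80) → Firm B
  H at 18 (w=2) → Firm B
Firm A captures 450; Firm B captures 371.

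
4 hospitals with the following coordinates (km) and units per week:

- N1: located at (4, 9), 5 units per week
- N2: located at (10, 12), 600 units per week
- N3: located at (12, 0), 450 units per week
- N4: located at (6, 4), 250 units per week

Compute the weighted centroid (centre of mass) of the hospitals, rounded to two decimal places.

The minimiser of Σwᵢ‖p−pᵢ‖² is the weighted centroid p* = (Σwᵢpᵢ)/(Σwᵢ).
Σwᵢ = 1305.
Σwᵢxᵢ = 5·4 + 600·10 + 450·12 + 250·6 = 12920.
Σwᵢyᵢ = 5·9 + 600·12 + 450·0 + 250·4 = 8245.
x* = 12920/1305 = 9.90, y* = 8245/1305 = 6.32.

(9.90, 6.32)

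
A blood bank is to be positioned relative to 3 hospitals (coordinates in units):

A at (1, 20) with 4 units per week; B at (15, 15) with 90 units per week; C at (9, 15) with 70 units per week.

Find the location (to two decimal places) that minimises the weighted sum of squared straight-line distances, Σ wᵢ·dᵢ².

(12.10, 15.12)

The minimiser of Σwᵢ‖p−pᵢ‖² is the weighted centroid p* = (Σwᵢpᵢ)/(Σwᵢ).
Σwᵢ = 164.
Σwᵢxᵢ = 4·1 + 90·15 + 70·9 = 1984.
Σwᵢyᵢ = 4·20 + 90·15 + 70·15 = 2480.
x* = 1984/164 = 12.10, y* = 2480/164 = 15.12.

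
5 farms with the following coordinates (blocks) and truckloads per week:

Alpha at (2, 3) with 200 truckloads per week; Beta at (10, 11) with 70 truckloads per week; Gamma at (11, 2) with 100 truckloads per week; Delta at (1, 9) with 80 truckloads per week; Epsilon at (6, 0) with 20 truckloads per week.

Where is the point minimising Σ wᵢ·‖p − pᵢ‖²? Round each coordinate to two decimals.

(5.11, 4.87)

The minimiser of Σwᵢ‖p−pᵢ‖² is the weighted centroid p* = (Σwᵢpᵢ)/(Σwᵢ).
Σwᵢ = 470.
Σwᵢxᵢ = 200·2 + 70·10 + 100·11 + 80·1 + 20·6 = 2400.
Σwᵢyᵢ = 200·3 + 70·11 + 100·2 + 80·9 + 20·0 = 2290.
x* = 2400/470 = 5.11, y* = 2290/470 = 4.87.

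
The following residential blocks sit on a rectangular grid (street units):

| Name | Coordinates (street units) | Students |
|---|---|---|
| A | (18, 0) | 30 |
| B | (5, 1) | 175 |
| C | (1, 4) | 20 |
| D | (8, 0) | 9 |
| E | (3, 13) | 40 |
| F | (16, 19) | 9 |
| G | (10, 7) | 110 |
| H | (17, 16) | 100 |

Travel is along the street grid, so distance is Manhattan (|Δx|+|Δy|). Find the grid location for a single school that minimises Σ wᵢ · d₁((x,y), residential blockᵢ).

(10, 7)

Manhattan distance separates: Σwᵢ(|x−xᵢ|+|y−yᵢ|) = Σwᵢ|x−xᵢ| + Σwᵢ|y−yᵢ|, so x and y are optimised independently as 1-D weighted medians.
Total weight W = 493; half = 246.5.
x-coordinate, sorted with cumulative weight:
  x=1 (C, w=20) cum 20
  x=3 (E, w=40) cum 60
  x=5 (B, w=175) cum 235
  x=8 (D, w=9) cum 244
  x=10 (G, w=110) cum 354  ← median
  x=16 (F, w=9) cum 363
  x=17 (H, w=100) cum 463
  x=18 (A, w=30) cum 493
⇒ x* = 10
y-coordinate, sorted with cumulative weight:
  y=0 (A, w=30) cum 30
  y=0 (D, w=9) cum 39
  y=1 (B, w=175) cum 214
  y=4 (C, w=20) cum 234
  y=7 (G, w=110) cum 344  ← median
  y=13 (E, w=40) cum 384
  y=16 (H, w=100) cum 484
  y=19 (F, w=9) cum 493
⇒ y* = 7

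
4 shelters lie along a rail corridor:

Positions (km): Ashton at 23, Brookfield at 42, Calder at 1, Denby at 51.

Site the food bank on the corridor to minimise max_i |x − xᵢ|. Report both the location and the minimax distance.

The 1-center on a line is the midpoint of the two extreme points: leftmost at 1, rightmost at 51.
Optimal location = (1 + 51)/2 = 26; maximum distance = (51 − 1)/2 = 25.

location 26, max distance 25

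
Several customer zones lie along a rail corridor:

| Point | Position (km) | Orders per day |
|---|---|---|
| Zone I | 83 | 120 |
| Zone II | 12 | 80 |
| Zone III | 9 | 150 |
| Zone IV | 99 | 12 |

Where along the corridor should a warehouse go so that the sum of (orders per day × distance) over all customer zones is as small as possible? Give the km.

x = 12

For a sum of weighted absolute distances on a line, the optimum is the weighted median (not the mean). Total weight W = 362; half-weight = 181.
Sort by position and accumulate weight:
  km 9 (Zone III, w=150) → cum 150
  km 12 (Zone II, w=80) → cum 230  ≥ 181 → median here
  km 83 (Zone I, w=120) → cum 350
  km 99 (Zone IV, w=12) → cum 362
Optimal location: km 12.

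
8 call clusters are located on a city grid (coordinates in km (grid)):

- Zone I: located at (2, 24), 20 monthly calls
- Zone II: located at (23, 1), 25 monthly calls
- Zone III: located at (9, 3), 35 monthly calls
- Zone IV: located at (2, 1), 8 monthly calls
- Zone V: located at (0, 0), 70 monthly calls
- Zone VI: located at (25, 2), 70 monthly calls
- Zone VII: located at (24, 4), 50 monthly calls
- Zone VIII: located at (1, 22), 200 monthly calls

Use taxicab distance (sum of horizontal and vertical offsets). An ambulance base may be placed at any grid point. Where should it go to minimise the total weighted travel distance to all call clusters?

(1, 4)

Manhattan distance separates: Σwᵢ(|x−xᵢ|+|y−yᵢ|) = Σwᵢ|x−xᵢ| + Σwᵢ|y−yᵢ|, so x and y are optimised independently as 1-D weighted medians.
Total weight W = 478; half = 239.
x-coordinate, sorted with cumulative weight:
  x=0 (Zone V, w=70) cum 70
  x=1 (Zone VIII, w=200) cum 270  ← median
  x=2 (Zone I, w=20) cum 290
  x=2 (Zone IV, w=8) cum 298
  x=9 (Zone III, w=35) cum 333
  x=23 (Zone II, w=25) cum 358
  x=24 (Zone VII, w=50) cum 408
  x=25 (Zone VI, w=70) cum 478
⇒ x* = 1
y-coordinate, sorted with cumulative weight:
  y=0 (Zone V, w=70) cum 70
  y=1 (Zone II, w=25) cum 95
  y=1 (Zone IV, w=8) cum 103
  y=2 (Zone VI, w=70) cum 173
  y=3 (Zone III, w=35) cum 208
  y=4 (Zone VII, w=50) cum 258  ← median
  y=22 (Zone VIII, w=200) cum 458
  y=24 (Zone I, w=20) cum 478
⇒ y* = 4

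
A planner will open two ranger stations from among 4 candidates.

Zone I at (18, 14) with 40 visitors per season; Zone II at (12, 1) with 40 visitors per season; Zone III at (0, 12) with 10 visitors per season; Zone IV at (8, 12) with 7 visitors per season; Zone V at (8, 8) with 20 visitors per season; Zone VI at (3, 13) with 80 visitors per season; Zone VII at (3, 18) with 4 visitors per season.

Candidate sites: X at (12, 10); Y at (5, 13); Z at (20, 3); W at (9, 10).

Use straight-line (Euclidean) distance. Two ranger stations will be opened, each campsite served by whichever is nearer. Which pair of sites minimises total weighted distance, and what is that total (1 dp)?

Evaluate every pair (each demand assigned to the nearer of the two):
  {X, Y}: total = 992.6
  {Y, W}: total = 1066.3
  {Y, Z}: total = 1148.3
  {X, W}: total = 1377.7
  {Z, W}: total = 1453.0
  {X, Z}: total = 1667.8
Best pair: {X, Y} with total 992.6.

{X, Y}, total 992.6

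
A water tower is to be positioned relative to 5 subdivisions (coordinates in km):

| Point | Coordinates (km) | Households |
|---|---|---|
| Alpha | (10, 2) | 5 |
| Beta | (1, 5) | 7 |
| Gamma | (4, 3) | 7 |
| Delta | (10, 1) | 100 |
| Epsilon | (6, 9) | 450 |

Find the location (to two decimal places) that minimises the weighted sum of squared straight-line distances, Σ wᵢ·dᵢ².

The minimiser of Σwᵢ‖p−pᵢ‖² is the weighted centroid p* = (Σwᵢpᵢ)/(Σwᵢ).
Σwᵢ = 569.
Σwᵢxᵢ = 5·10 + 7·1 + 7·4 + 100·10 + 450·6 = 3785.
Σwᵢyᵢ = 5·2 + 7·5 + 7·3 + 100·1 + 450·9 = 4216.
x* = 3785/569 = 6.65, y* = 4216/569 = 7.41.

(6.65, 7.41)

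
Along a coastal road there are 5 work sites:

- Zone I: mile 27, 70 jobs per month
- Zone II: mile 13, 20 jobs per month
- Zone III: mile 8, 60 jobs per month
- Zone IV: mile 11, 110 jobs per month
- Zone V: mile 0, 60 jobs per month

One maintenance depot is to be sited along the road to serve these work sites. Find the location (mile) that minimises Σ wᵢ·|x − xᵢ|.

x = 11

For a sum of weighted absolute distances on a line, the optimum is the weighted median (not the mean). Total weight W = 320; half-weight = 160.
Sort by position and accumulate weight:
  mile 0 (Zone V, w=60) → cum 60
  mile 8 (Zone III, w=60) → cum 120
  mile 11 (Zone IV, w=110) → cum 230  ≥ 160 → median here
  mile 13 (Zone II, w=20) → cum 250
  mile 27 (Zone I, w=70) → cum 320
Optimal location: mile 11.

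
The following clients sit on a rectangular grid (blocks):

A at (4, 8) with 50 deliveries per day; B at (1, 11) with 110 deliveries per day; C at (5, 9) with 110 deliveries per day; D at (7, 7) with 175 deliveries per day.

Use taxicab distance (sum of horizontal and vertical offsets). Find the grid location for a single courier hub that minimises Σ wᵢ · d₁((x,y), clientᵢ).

(5, 8)

Manhattan distance separates: Σwᵢ(|x−xᵢ|+|y−yᵢ|) = Σwᵢ|x−xᵢ| + Σwᵢ|y−yᵢ|, so x and y are optimised independently as 1-D weighted medians.
Total weight W = 445; half = 222.5.
x-coordinate, sorted with cumulative weight:
  x=1 (B, w=110) cum 110
  x=4 (A, w=50) cum 160
  x=5 (C, w=110) cum 270  ← median
  x=7 (D, w=175) cum 445
⇒ x* = 5
y-coordinate, sorted with cumulative weight:
  y=7 (D, w=175) cum 175
  y=8 (A, w=50) cum 225  ← median
  y=9 (C, w=110) cum 335
  y=11 (B, w=110) cum 445
⇒ y* = 8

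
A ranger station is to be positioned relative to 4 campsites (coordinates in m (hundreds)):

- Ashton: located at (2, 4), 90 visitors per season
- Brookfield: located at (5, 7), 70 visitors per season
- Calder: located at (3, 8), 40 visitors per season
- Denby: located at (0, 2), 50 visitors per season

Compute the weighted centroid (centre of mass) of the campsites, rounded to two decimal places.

The minimiser of Σwᵢ‖p−pᵢ‖² is the weighted centroid p* = (Σwᵢpᵢ)/(Σwᵢ).
Σwᵢ = 250.
Σwᵢxᵢ = 90·2 + 70·5 + 40·3 + 50·0 = 650.
Σwᵢyᵢ = 90·4 + 70·7 + 40·8 + 50·2 = 1270.
x* = 650/250 = 2.60, y* = 1270/250 = 5.08.

(2.60, 5.08)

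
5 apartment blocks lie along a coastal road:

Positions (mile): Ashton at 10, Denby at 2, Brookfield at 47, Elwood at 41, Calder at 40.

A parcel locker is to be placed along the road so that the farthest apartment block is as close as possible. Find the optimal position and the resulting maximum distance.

The 1-center on a line is the midpoint of the two extreme points: leftmost at 2, rightmost at 47.
Optimal location = (2 + 47)/2 = 24.5; maximum distance = (47 − 2)/2 = 22.5.

location 24.5, max distance 22.5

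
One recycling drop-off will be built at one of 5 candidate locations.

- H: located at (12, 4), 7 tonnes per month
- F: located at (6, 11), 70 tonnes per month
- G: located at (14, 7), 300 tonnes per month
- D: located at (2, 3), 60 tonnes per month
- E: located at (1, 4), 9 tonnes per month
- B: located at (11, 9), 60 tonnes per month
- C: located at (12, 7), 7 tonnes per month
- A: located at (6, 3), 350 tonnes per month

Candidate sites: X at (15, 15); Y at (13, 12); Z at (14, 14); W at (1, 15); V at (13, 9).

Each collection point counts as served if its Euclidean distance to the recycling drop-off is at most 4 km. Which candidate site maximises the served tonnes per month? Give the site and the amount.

Coverage radius r = 4 km; a point is covered iff (Δx)²+(Δy)² ≤ 4² = 16.
  X (15, 15): covers {none} → 0
  Y (13, 12): covers {B} → 60
  Z (14, 14): covers {none} → 0
  W (1, 15): covers {none} → 0
  V (13, 9): covers {G, B, C} → 367
Maximum coverage at V: 367 tonnes per month.

V, covering 367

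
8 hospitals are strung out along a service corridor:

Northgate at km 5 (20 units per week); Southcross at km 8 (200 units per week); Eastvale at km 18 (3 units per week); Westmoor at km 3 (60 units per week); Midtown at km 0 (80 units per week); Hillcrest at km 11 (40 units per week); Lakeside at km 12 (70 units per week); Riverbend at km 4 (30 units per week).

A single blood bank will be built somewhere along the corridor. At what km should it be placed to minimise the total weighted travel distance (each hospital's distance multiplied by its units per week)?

For a sum of weighted absolute distances on a line, the optimum is the weighted median (not the mean). Total weight W = 503; half-weight = 251.5.
Sort by position and accumulate weight:
  km 0 (Midtown, w=80) → cum 80
  km 3 (Westmoor, w=60) → cum 140
  km 4 (Riverbend, w=30) → cum 170
  km 5 (Northgate, w=20) → cum 190
  km 8 (Southcross, w=200) → cum 390  ≥ 251.5 → median here
  km 11 (Hillcrest, w=40) → cum 430
  km 12 (Lakeside, w=70) → cum 500
  km 18 (Eastvale, w=3) → cum 503
Optimal location: km 8.

x = 8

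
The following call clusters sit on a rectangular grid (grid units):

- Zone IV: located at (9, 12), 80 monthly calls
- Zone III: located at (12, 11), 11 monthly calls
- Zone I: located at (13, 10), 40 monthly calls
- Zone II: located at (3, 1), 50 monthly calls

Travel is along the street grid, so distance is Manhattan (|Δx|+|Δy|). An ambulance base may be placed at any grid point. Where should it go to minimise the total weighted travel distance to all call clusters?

(9, 11)

Manhattan distance separates: Σwᵢ(|x−xᵢ|+|y−yᵢ|) = Σwᵢ|x−xᵢ| + Σwᵢ|y−yᵢ|, so x and y are optimised independently as 1-D weighted medians.
Total weight W = 181; half = 90.5.
x-coordinate, sorted with cumulative weight:
  x=3 (Zone II, w=50) cum 50
  x=9 (Zone IV, w=80) cum 130  ← median
  x=12 (Zone III, w=11) cum 141
  x=13 (Zone I, w=40) cum 181
⇒ x* = 9
y-coordinate, sorted with cumulative weight:
  y=1 (Zone II, w=50) cum 50
  y=10 (Zone I, w=40) cum 90
  y=11 (Zone III, w=11) cum 101  ← median
  y=12 (Zone IV, w=80) cum 181
⇒ y* = 11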